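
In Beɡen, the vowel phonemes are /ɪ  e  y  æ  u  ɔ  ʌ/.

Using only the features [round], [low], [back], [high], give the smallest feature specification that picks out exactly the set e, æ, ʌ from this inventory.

[-high, -round]

/e, æ, ʌ/ are all [-high], [-round], and no other segment in the inventory matches both values. Dropping any one of them over-generates: [-round] alone would also admit /ɪ/; [-high] alone would also admit /ɔ/. No other single listed feature picks out exactly this set either, so fewer than two features will not do.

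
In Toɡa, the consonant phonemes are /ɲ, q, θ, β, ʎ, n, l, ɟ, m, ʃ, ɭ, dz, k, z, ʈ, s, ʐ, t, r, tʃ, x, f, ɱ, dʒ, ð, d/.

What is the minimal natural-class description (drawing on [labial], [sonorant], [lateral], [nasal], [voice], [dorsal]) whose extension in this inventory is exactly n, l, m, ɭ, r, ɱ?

[+sonorant, −dorsal]

The class [+sonorant], [−dorsal] has exactly /n, l, m, ɭ, r, ɱ/ as its extension in this inventory. No smaller conjunction from the listed features achieves this: [−dorsal] alone would also admit /θ, β, ʃ, dz, …/; [+sonorant] alone would also admit /ɲ, ʎ/; and checking the remaining single features turns up none with this extension.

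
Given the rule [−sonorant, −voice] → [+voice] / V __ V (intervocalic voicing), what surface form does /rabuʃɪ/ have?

[rabuʒɪ]

Only /ʃ/ occurs between two vowels (/u/ __ /ɪ/) and matches the structural description. It is a voiceless postalveolar fricative, so [−sonorant, −voice] holds; changing it to [+voice] with all other features held fixed yields /ʒ/ (voiced postalveolar fricative). No other segment meets both the structural description and the environment, so the output is [rabuʒɪ].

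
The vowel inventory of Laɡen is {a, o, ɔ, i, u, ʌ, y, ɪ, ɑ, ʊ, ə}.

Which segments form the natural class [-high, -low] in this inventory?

o, ɔ, ʌ, ə

Eliminate segments failing any feature: /a, ɑ/ are [+low]; /i, u, y, ɪ, ʊ/ are [+high]. The remaining /o, ɔ, ʌ, ə/ satisfy [-high], [-low].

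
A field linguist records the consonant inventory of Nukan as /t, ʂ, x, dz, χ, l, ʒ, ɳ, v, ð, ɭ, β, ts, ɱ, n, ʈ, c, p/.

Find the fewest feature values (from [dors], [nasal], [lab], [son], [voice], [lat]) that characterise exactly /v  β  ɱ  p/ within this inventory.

Every target segment is [+labial] and no other inventory member is, so one feature is enough.

[+lab]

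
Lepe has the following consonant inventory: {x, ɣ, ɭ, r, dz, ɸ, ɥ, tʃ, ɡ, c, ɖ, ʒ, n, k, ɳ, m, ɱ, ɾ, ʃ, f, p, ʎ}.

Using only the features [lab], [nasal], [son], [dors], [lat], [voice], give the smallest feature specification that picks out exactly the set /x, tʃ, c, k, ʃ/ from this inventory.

/x, tʃ, c, k, ʃ/ are all [−voice], [−labial], and no other segment in the inventory matches both values. Dropping any one of them over-generates: [−labial] alone would also admit /ɣ, ɭ, r, dz, …/; [−voice] alone would also admit /ɸ, f, p/. No other single listed feature picks out exactly this set either, so fewer than two features will not do.

[−voice, −lab]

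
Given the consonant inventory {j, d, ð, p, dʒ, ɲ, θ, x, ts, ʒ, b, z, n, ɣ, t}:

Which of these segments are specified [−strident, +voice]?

Checking each segment against [−strident], [+voice]: /j/ (palatal glide), /d/ (voiced alveolar stop), /ð/ (voiced dental fricative), /ɲ/ (palatal nasal), /b/ (voiced bilabial stop), /n/ (alveolar nasal), among others, satisfy every feature; every other segment in the inventory fails at least one.

j, d, ð, ɲ, b, n, ɣ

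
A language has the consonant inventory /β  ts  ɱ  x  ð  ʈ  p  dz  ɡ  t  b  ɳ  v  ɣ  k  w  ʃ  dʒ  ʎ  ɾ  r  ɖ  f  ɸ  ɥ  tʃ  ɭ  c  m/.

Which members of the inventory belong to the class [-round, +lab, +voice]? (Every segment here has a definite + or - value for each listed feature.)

Among the inventory, the [-round] segments are /β, ts, ɱ, x, ð, ʈ, p, dz, ɡ, t, b, ɳ, v, ɣ, k, ʃ, dʒ, ʎ, ɾ, r, ɖ, f, ɸ, tʃ, ɭ, c, m/.
Of those, [+labial] gives /β, ɱ, p, b, v, f, ɸ, m/.
Within that set, [+voice] leaves /β, ɱ, b, v, m/.

β, ɱ, b, v, m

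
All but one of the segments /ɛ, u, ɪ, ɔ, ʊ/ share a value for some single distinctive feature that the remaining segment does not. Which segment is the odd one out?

u

/ɛ, ɪ, ʊ, ɔ/ are all [-tense], but /u/ (high back rounded tense vowel) is [+tense]. No other single segment can be removed to leave a set sharing one feature value that the removed segment lacks, so /u/ is the odd one out.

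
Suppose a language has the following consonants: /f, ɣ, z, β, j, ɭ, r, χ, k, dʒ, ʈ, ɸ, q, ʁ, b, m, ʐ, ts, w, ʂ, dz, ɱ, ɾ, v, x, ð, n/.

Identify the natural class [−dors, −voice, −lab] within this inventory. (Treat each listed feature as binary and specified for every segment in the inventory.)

Checking each segment against [−dorsal], [−voice], [−labial]: /ʈ/ (voiceless retroflex stop), /ts/ (voiceless alveolar affricate), /ʂ/ (voiceless retroflex fricative) satisfy every feature; every other segment in the inventory fails at least one.

ʈ, ts, ʂ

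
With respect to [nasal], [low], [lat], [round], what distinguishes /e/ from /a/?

[low]

/e/ is the mid front unrounded tense vowel and /a/ is the low unrounded vowel. Both are [−nasal], [−lateral], [−round]. /e/ is [−low] while /a/ is [+low], so the distinguishing feature is [low].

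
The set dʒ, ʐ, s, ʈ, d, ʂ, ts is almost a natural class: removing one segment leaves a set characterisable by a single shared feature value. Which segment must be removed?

The remaining segments after removing /dʒ/ share [-distributed]; /dʒ/ (voiced postalveolar affricate) is [+distributed]. For every other candidate removal, the leftover set fails to share any single feature value that the removed segment lacks.

dʒ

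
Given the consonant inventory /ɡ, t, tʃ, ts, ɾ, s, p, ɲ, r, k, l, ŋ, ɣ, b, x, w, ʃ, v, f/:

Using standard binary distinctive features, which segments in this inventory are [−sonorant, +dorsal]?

ɡ, k, ɣ, x

Eliminate segments failing any feature: /t, tʃ, ts, s, p, b, ʃ, v, f/ are [−dorsal]; /ɾ, ɲ, r, l, ŋ, w/ are [+sonorant]. The remaining /ɡ, k, ɣ, x/ satisfy [−sonorant], [+dorsal].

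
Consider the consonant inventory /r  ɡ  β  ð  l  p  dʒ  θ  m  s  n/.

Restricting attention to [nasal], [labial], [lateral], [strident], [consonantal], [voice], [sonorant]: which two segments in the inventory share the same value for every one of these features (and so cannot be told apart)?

/ð/ (voiced dental fricative) and /ɡ/ (voiced velar stop) are both [-nasal], [-labial], [-lateral], [-strident], [+consonantal], [+voice], [-sonorant], so none of the listed features separates them. (They do differ in [continuant], [coronal] and [dorsal], which are not among the given features.) Every other pair in the inventory differs on at least one listed feature.

ð, ɡ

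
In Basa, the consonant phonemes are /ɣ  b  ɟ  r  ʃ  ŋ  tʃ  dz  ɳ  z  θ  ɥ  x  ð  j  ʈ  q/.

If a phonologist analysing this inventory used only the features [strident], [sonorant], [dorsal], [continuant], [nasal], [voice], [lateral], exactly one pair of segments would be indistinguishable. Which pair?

j, ɥ

Both /j/ and /ɥ/ are [−strident], [+sonorant], [+dorsal], [+continuant], [−nasal], [+voice], [−lateral]. Since the list omits [labial] and [round] — which do distinguish the palatal glide from the labial-palatal glide — this pair collapses; all other pairs remain distinct.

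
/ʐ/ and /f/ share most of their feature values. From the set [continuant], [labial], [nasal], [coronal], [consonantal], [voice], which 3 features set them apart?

[voice], [labial], [coronal]

/ʐ/ (voiced retroflex fricative) and /f/ (voiceless labiodental fricative) agree on [+continuant], [−nasal], [+consonantal]. They differ on [voice] (/ʐ/ [+], /f/ [−]), [labial] (/ʐ/ [−], /f/ [+]), [coronal] (/ʐ/ [+], /f/ [−]).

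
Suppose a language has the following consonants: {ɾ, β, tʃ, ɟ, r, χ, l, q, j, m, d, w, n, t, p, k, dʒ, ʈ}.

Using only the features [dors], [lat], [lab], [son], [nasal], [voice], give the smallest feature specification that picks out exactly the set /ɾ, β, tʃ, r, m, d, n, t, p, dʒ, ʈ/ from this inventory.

The class [−lateral], [−dorsal] has exactly /ɾ, β, tʃ, r, m, d, n, t, p, dʒ, ʈ/ as its extension in this inventory. No smaller conjunction from the listed features achieves this: [−dorsal] alone would also admit /l/; [−lateral] alone would also admit /ɟ, χ, q, j, …/; and checking the remaining single features turns up none with this extension.

[−lat, −dors]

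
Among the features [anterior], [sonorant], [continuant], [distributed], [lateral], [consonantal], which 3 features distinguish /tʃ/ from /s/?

[continuant], [anterior], [distributed]

/tʃ/ (voiceless postalveolar affricate) and /s/ (voiceless alveolar fricative) agree on [-sonorant], [-lateral], [+consonantal]. They differ on [continuant] (/tʃ/ [-], /s/ [+]), [anterior] (/tʃ/ [-], /s/ [+]), [distributed] (/tʃ/ [+], /s/ [-]).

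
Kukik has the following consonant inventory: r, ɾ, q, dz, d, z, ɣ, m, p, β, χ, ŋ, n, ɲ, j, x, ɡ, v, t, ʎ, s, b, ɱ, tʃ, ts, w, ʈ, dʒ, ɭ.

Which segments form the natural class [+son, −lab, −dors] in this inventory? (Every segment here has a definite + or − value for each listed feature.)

r, ɾ, n, ɭ

First, the [+sonorant] segments are /r, ɾ, m, ŋ, n, ɲ, j, ʎ, ɱ, w, ɭ/.
Among these, [−labial] gives /r, ɾ, ŋ, n, ɲ, j, ʎ, ɭ/.
Among these, [−dorsal] leaves /r, ɾ, n, ɭ/.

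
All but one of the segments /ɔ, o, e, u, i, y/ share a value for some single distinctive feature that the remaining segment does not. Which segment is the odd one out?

[tense] groups all but one: /o, i, y, u, e/ share [+tense] while /ɔ/ (mid back rounded lax vowel) alone is [−tense]. Removing any other segment would not leave a single-feature class that excludes it.

ɔ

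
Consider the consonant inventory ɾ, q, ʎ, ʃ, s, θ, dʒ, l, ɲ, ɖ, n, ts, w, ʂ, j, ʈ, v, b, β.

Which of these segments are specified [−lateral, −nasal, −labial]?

Checking each segment against [−lateral], [−nasal], [−labial]: /ɾ/ (alveolar tap), /q/ (voiceless uvular stop), /ʃ/ (voiceless postalveolar fricative), /s/ (voiceless alveolar fricative), /θ/ (voiceless dental fricative), /dʒ/ (voiced postalveolar affricate), among others, satisfy every feature; every other segment in the inventory fails at least one.

ɾ, q, ʃ, s, θ, dʒ, ɖ, ts, ʂ, j, ʈ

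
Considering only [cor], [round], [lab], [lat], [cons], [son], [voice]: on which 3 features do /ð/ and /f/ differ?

[voice], [labial], [coronal]

The two segments share [−round], [−lateral], [+consonantal], [−sonorant]. The only features from the list on which they differ: /ð/ is [+voice] while /f/ is [−voice]; /ð/ is [−labial] while /f/ is [+labial]; /ð/ is [+coronal] while /f/ is [−coronal].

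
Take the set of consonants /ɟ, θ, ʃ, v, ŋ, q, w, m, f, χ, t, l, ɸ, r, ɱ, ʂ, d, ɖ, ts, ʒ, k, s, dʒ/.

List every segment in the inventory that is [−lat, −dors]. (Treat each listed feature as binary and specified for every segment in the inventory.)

θ, ʃ, v, m, f, t, ɸ, r, ɱ, ʂ, d, ɖ, ts, ʒ, s, dʒ

First, the [−lateral] segments are /ɟ, θ, ʃ, v, ŋ, q, w, m, f, χ, t, ɸ, r, ɱ, ʂ, d, ɖ, ts, ʒ, k, s, dʒ/.
Within that set, [−dorsal] leaves /θ, ʃ, v, m, f, t, ɸ, r, ɱ, ʂ, d, ɖ, ts, ʒ, s, dʒ/.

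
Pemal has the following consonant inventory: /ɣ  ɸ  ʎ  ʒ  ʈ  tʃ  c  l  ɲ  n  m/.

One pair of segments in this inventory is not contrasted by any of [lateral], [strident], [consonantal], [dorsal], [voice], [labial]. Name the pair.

On the given features, /ɣ/ and /ɲ/ have an identical profile: [-lateral], [-strident], [+consonantal], [+dorsal], [+voice], [-labial]. No other two segments in the inventory coincide on all 6 features. (They do differ in [sonorant], [nasal], [continuant] and [back], which are not among the given features.)

ɣ, ɲ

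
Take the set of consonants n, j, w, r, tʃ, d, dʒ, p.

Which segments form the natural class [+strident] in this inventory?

tʃ, dʒ

The feature [strident] marks segments high-amplitude, high-frequency frication (the sibilants). In this inventory /tʃ, dʒ/ have that property, so they are [+strident]; /n, j, w, r, d, p/ are [-strident].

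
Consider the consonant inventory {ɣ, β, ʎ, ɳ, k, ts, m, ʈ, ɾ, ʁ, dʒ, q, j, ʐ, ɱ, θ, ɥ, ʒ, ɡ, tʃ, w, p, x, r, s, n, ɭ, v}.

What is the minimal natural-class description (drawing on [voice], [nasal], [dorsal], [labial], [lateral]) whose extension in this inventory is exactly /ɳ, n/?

[+nasal, -labial]

/ɳ, n/ are all [+nasal], [-labial], and no other segment in the inventory matches both values. Dropping any one of them over-generates: [-labial] alone would also admit /ɣ, ʎ, k, ts, …/; [+nasal] alone would also admit /m, ɱ/. No other single listed feature picks out exactly this set either, so fewer than two features will not do.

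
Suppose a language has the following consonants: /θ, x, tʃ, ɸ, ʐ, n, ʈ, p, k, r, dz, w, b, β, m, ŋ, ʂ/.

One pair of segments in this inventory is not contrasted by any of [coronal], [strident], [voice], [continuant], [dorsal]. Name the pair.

m, b

On the given features, /m/ and /b/ have an identical profile: [−coronal], [−strident], [+voice], [−continuant], [−dorsal]. No other two segments in the inventory coincide on all 5 features. (They do differ in [sonorant] and [nasal], which are not among the given features.)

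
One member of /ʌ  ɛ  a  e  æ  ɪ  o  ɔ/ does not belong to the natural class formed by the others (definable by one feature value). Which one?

/ɔ, o, e, ʌ, a, ɛ, æ/ are all [−high], but /ɪ/ (high front unrounded lax vowel) is [+high]. No other single segment can be removed to leave a set sharing one feature value that the removed segment lacks, so /ɪ/ is the odd one out.

ɪ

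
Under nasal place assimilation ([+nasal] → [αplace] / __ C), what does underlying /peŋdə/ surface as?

[pendə]

The only nasal preceding a consonant is /ŋ/ before /d/. /d/ is [+coronal], so /ŋ/ → /n/, giving [pendə].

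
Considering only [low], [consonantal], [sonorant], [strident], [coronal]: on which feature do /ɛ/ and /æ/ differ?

[low]

The two segments share [−consonantal], [+sonorant], [−strident], [−coronal]. The only feature from the list on which they differ: /ɛ/ is [−low] while /æ/ is [+low].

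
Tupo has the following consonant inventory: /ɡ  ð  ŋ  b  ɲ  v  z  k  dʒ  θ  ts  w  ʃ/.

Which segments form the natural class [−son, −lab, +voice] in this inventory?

ɡ, ð, z, dʒ

Eliminate segments failing any feature: /ŋ, ɲ, w/ are [+sonorant]; /b, v/ are [+labial]; /k, θ, ts, ʃ/ are [−voice]. The remaining /ɡ, ð, z, dʒ/ satisfy [−sonorant], [−labial], [+voice].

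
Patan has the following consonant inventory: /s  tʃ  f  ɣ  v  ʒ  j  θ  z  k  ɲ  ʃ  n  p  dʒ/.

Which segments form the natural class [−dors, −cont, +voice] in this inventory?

Among the inventory, the [−dorsal] segments are /s, tʃ, f, v, ʒ, θ, z, ʃ, n, p, dʒ/.
Among these, [−continuant] gives /tʃ, n, p, dʒ/.
Of those, [+voice] leaves /n, dʒ/.

n, dʒ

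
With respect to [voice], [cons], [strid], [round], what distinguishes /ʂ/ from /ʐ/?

The two segments share [+consonantal], [+strident], [-round]. The only feature from the list on which they differ: /ʂ/ is [-voice] while /ʐ/ is [+voice].

[voice]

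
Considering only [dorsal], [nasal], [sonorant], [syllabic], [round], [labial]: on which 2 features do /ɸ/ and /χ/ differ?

/ɸ/ is the voiceless bilabial fricative and /χ/ is the voiceless uvular fricative. Both are [-nasal], [-sonorant], [-syllabic], [-round]. /ɸ/ is [+labial] while /χ/ is [-labial]; /ɸ/ is [-dorsal] while /χ/ is [+dorsal], so the distinguishing features are [labial], [dorsal].

[labial], [dorsal]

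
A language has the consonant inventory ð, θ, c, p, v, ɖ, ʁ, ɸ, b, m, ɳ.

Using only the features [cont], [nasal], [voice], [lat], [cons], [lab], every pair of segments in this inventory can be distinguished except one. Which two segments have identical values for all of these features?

ʁ, ð

/ʁ/ (voiced uvular fricative) and /ð/ (voiced dental fricative) are both [+continuant], [−nasal], [+voice], [−lateral], [+consonantal], [−labial], so none of the listed features separates them. (They do differ in [coronal] and [dorsal], which are not among the given features.) Every other pair in the inventory differs on at least one listed feature.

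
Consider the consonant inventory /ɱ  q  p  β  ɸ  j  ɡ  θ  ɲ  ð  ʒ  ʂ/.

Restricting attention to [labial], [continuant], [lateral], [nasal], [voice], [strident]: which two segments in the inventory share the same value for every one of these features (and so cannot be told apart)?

On the given features, /ð/ and /j/ have an identical profile: [−labial], [+continuant], [−lateral], [−nasal], [+voice], [−strident]. No other two segments in the inventory coincide on all 6 features. (They do differ in [sonorant] and [dorsal], which are not among the given features.)

ð, j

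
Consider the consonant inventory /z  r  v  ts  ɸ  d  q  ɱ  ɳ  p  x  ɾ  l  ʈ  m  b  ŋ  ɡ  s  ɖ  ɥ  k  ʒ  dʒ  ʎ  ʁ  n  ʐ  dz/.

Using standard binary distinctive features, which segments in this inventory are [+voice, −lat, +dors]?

Eliminate segments failing any feature: /z, r, v, d, ɱ, ɳ, ɾ, m, b, ɖ, ʒ, dʒ, n, ʐ, dz/ are [−dorsal]; /ts, ɸ, q, p, x, ʈ, s, k/ are [−voice]; /l, ʎ/ are [+lateral]. The remaining /ŋ, ɡ, ɥ, ʁ/ satisfy [+voice], [−lateral], [+dorsal].

ŋ, ɡ, ɥ, ʁ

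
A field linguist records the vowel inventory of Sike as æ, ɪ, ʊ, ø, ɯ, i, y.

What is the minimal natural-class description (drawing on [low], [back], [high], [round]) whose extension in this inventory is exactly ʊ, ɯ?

[+back]

/ʊ, ɯ/ are exactly the [+back] segments in the inventory, so a single feature suffices.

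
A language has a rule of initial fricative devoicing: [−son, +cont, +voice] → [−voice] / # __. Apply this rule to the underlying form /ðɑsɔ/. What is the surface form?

[θɑsɔ]

The only segment in the rule's environment that also matches [−son, +cont, +voice] is /ð/. Applying [−voice] turns the voiced dental fricative into /θ/ (voiceless dental fricative), giving [θɑsɔ].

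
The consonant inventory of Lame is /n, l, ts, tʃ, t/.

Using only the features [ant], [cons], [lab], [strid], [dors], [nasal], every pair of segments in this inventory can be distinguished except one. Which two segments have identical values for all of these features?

/t/ (voiceless alveolar stop) and /l/ (alveolar lateral approximant) are both [+anterior], [+consonantal], [−labial], [−strident], [−dorsal], [−nasal], so none of the listed features separates them. (They do differ in [sonorant], [voice] and [lateral], which are not among the given features.) Every other pair in the inventory differs on at least one listed feature.

t, l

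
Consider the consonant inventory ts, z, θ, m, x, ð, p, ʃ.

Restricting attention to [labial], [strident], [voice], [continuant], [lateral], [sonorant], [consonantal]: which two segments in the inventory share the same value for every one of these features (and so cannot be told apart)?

x, θ

/x/ (voiceless velar fricative) and /θ/ (voiceless dental fricative) are both [-labial], [-strident], [-voice], [+continuant], [-lateral], [-sonorant], [+consonantal], so none of the listed features separates them. (They do differ in [coronal] and [dorsal], which are not among the given features.) Every other pair in the inventory differs on at least one listed feature.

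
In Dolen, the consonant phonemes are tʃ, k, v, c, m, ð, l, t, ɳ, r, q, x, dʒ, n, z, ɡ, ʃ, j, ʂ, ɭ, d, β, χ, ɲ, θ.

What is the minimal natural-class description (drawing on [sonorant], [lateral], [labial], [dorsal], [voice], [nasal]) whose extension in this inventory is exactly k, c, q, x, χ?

/k, c, q, x, χ/ are all [-voice], [+dorsal], and no other segment in the inventory matches both values. Dropping any one of them over-generates: [+dorsal] alone would also admit /ɡ, j, ɲ/; [-voice] alone would also admit /tʃ, t, ʃ, ʂ, …/. No other single listed feature picks out exactly this set either, so fewer than two features will not do.

[-voice, +dorsal]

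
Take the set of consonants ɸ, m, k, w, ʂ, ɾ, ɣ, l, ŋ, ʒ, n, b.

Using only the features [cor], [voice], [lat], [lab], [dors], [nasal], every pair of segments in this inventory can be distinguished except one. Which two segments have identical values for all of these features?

ʒ, ɾ

/ʒ/ (voiced postalveolar fricative) and /ɾ/ (alveolar tap) are both [+coronal], [+voice], [-lateral], [-labial], [-dorsal], [-nasal], so none of the listed features separates them. (They do differ in [sonorant], [strident] and [anterior], which are not among the given features.) Every other pair in the inventory differs on at least one listed feature.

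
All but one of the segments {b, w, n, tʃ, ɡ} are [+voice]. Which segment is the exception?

tʃ

/tʃ/ is the voiceless postalveolar affricate, which is [-voice]; the rest — /n, w, b, ɡ/ — are [+voice].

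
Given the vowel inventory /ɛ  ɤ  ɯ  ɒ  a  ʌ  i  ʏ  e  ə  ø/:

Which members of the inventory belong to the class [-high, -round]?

ɛ, ɤ, a, ʌ, e, ə

Eliminate segments failing any feature: /ɯ, i, ʏ/ are [+high]; /ɒ, ø/ are [+round]. The remaining /ɛ, ɤ, a, ʌ, e, ə/ satisfy [-high], [-round].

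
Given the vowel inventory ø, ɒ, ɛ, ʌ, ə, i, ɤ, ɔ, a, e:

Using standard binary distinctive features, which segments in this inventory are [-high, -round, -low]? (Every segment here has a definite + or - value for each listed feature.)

Eliminate segments failing any feature: /ø, ɒ, ɔ/ are [+round]; /i/ is [+high]; /a/ is [+low]. The remaining /ɛ, ʌ, ə, ɤ, e/ satisfy [-high], [-round], [-low].

ɛ, ʌ, ə, ɤ, e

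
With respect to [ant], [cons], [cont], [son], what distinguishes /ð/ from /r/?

[sonorant]

/ð/ is the voiced dental fricative and /r/ is the alveolar trill. Both are [+anterior], [+consonantal], [+continuant]. /ð/ is [-sonorant] while /r/ is [+sonorant], so the distinguishing feature is [sonorant].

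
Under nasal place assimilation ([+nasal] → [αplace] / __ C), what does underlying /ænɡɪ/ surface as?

[æŋɡɪ]

In /ænɡɪ/, the nasal /n/ precedes /ɡ/, which is [+dorsal]. The nasal assimilates in place, becoming the [+dorsal] nasal /ŋ/. The surface form is [æŋɡɪ].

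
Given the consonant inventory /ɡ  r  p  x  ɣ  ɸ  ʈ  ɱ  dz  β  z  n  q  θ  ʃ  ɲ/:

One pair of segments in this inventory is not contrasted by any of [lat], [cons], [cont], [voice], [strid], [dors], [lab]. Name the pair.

ɲ, ɡ

On the given features, /ɲ/ and /ɡ/ have an identical profile: [-lateral], [+consonantal], [-continuant], [+voice], [-strident], [+dorsal], [-labial]. No other two segments in the inventory coincide on all 7 features. (They do differ in [sonorant], [nasal] and [back], which are not among the given features.)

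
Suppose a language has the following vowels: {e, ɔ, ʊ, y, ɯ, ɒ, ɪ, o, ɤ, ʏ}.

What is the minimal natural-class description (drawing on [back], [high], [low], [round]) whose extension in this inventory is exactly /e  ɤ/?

[−high, −round]

The class [−high], [−round] has exactly /e, ɤ/ as its extension in this inventory. No smaller conjunction from the listed features achieves this: [−round] alone would also admit /ɯ, ɪ/; [−high] alone would also admit /ɔ, ɒ, o/; and checking the remaining single features turns up none with this extension.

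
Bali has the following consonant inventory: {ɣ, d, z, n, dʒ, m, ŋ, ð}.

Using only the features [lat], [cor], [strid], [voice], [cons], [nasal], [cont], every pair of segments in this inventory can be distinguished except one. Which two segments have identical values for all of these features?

Both /m/ and /ŋ/ are [−lateral], [−coronal], [−strident], [+voice], [+consonantal], [+nasal], [−continuant]. Since the list omits [labial] and [dorsal] — which do distinguish the bilabial nasal from the velar nasal — this pair collapses; all other pairs remain distinct.

m, ŋ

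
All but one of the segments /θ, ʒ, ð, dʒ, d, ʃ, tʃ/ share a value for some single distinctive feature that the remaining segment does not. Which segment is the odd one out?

d

The remaining segments after removing /d/ share [+distributed]; /d/ (voiced alveolar stop) is [−distributed]. For every other candidate removal, the leftover set fails to share any single feature value that the removed segment lacks.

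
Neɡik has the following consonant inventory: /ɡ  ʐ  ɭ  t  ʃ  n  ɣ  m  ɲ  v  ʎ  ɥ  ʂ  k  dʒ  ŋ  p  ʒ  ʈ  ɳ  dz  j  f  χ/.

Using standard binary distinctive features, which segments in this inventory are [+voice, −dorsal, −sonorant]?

Checking each segment against [+voice], [−dorsal], [−sonorant]: /ʐ/ (voiced retroflex fricative), /v/ (voiced labiodental fricative), /dʒ/ (voiced postalveolar affricate), /ʒ/ (voiced postalveolar fricative), /dz/ (voiced alveolar affricate) satisfy every feature; every other segment in the inventory fails at least one.

ʐ, v, dʒ, ʒ, dz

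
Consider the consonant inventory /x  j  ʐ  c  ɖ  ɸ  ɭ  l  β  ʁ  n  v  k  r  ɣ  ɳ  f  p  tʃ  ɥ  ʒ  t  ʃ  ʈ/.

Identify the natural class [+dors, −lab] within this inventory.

Eliminate segments failing any feature: /ʐ, ɖ, ɸ, ɭ, l, β, n, v, r, ɳ, f, p, tʃ, ʒ, t, ʃ, ʈ/ are [−dorsal]; /ɥ/ is [+labial]. The remaining /x, j, c, ʁ, k, ɣ/ satisfy [+dorsal], [−labial].

x, j, c, ʁ, k, ɣ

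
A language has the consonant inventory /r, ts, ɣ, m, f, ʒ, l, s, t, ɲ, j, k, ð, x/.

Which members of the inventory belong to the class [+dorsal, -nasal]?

Checking each segment against [+dorsal], [-nasal]: /ɣ/ (voiced velar fricative), /j/ (palatal glide), /k/ (voiceless velar stop), /x/ (voiceless velar fricative) satisfy every feature; every other segment in the inventory fails at least one.

ɣ, j, k, x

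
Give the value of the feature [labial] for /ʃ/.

/ʃ/ is the voiceless postalveolar fricative. The feature [labial] marks segments articulated with one or both lips; /ʃ/ lacks this property, so it is [−labial].

[−labial]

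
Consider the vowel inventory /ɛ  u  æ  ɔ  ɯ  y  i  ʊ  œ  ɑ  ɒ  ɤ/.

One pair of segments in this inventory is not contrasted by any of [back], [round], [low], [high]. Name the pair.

u, ʊ

Both /u/ and /ʊ/ are [+back], [+round], [−low], [+high]. Since the list omits [tense] — which does distinguish the high back rounded tense vowel from the high back rounded lax vowel — this pair collapses; all other pairs remain distinct.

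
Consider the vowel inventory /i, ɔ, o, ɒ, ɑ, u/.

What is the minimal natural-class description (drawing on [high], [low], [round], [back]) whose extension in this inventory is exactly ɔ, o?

Every target segment is [-high], [-low]; each remaining inventory member fails at least one of these. Each conjunct is needed — [-low] alone would also admit /i, u/; [-high] alone would also admit /ɒ, ɑ/ — and no other single listed feature has exactly this extension, so two is the minimum.

[-high, -low]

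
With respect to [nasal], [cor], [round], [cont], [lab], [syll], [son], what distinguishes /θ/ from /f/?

[labial], [coronal]

/θ/ is the voiceless dental fricative and /f/ is the voiceless labiodental fricative. Both are [-nasal], [-round], [+continuant], [-syllabic], [-sonorant]. /θ/ is [-labial] while /f/ is [+labial]; /θ/ is [+coronal] while /f/ is [-coronal], so the distinguishing features are [labial], [coronal].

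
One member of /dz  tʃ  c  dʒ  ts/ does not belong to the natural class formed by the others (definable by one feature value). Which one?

[delayed release] (equivalently [strident], [dorsal]) groups all but one: /dz, dʒ, tʃ, ts/ share [+delayed release] while /c/ (voiceless palatal stop) alone is [−delayed release]. Removing any other segment would not leave a single-feature class that excludes it.

c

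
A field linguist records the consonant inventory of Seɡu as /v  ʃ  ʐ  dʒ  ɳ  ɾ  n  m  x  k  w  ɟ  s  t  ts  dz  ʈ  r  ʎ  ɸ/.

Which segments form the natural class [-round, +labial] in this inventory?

Eliminate segments failing any feature: /ʃ, ʐ, dʒ, ɳ, ɾ, n, x, k, ɟ, s, t, ts, dz, ʈ, r, ʎ/ are [-labial]; /w/ is [+round]. The remaining /v, m, ɸ/ satisfy [-round], [+labial].

v, m, ɸ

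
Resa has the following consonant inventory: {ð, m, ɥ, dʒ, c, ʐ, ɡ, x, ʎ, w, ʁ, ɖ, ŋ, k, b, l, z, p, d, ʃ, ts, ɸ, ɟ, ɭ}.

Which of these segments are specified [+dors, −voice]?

The [+dorsal] segments are /ɥ, c, ɡ, x, ʎ, w, ʁ, ŋ, k, ɟ/.
Intersecting with [−voice] leaves /c, x, k/.

c, x, k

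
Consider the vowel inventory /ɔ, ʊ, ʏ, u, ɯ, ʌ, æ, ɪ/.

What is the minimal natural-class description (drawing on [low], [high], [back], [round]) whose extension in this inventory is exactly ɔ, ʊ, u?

/ɔ, ʊ, u/ are all [+back], [+round], and no other segment in the inventory matches both values. Dropping any one of them over-generates: [+round] alone would also admit /ʏ/; [+back] alone would also admit /ɯ, ʌ/. No other single listed feature picks out exactly this set either, so fewer than two features will not do.

[+back, +round]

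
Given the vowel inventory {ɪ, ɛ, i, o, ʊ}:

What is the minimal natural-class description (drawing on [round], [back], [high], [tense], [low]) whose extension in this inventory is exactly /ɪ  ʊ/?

[+high, −tense]

/ɪ, ʊ/ are all [+high], [−tense], and no other segment in the inventory matches both values. Dropping any one of them over-generates: [−tense] alone would also admit /ɛ/; [+high] alone would also admit /i/. No other single listed feature picks out exactly this set either, so fewer than two features will not do.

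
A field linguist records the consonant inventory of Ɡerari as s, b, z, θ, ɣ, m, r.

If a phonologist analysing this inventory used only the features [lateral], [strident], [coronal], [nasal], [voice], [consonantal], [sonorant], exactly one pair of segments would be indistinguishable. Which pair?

Both /b/ and /ɣ/ are [−lateral], [−strident], [−coronal], [−nasal], [+voice], [+consonantal], [−sonorant]. Since the list omits [continuant], [labial] and [dorsal] — which do distinguish the voiced bilabial stop from the voiced velar fricative — this pair collapses; all other pairs remain distinct.

b, ɣ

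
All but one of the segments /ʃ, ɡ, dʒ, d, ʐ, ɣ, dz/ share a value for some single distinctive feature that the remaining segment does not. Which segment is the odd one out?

ʃ

[voice] groups all but one: /ʐ, ɣ, ɡ, dʒ, d, dz/ share [+voice] while /ʃ/ (voiceless postalveolar fricative) alone is [−voice]. Removing any other segment would not leave a single-feature class that excludes it.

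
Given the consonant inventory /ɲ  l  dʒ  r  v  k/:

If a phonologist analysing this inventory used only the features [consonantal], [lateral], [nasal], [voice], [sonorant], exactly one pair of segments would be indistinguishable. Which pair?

dʒ, v

Both /dʒ/ and /v/ are [+consonantal], [−lateral], [−nasal], [+voice], [−sonorant]. Since the list omits [continuant], [labial] and [coronal] — which do distinguish the voiced postalveolar affricate from the voiced labiodental fricative — this pair collapses; all other pairs remain distinct.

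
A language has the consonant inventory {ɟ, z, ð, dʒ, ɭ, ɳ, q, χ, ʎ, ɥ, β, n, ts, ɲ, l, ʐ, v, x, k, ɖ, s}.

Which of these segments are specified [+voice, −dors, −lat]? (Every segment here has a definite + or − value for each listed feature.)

z, ð, dʒ, ɳ, β, n, ʐ, v, ɖ

Checking each segment against [+voice], [−dorsal], [−lateral]: /z/ (voiced alveolar fricative), /ð/ (voiced dental fricative), /dʒ/ (voiced postalveolar affricate), /ɳ/ (retroflex nasal), /β/ (voiced bilabial fricative), /n/ (alveolar nasal), among others, satisfy every feature; every other segment in the inventory fails at least one.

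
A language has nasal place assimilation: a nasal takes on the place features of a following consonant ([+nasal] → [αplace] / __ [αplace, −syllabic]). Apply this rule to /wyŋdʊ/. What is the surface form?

The only nasal preceding a consonant is /ŋ/ before /d/. /d/ is [+coronal], so /ŋ/ → /n/, giving [wyndʊ].

[wyndʊ]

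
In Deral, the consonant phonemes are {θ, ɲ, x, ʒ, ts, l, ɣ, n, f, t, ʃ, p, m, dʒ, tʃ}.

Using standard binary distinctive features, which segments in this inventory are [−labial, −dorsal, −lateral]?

Eliminate segments failing any feature: /ɲ, x, ɣ/ are [+dorsal]; /l/ is [+lateral]; /f, p, m/ are [+labial]. The remaining /θ, ʒ, ts, n, t, ʃ, dʒ, tʃ/ satisfy [−labial], [−dorsal], [−lateral].

θ, ʒ, ts, n, t, ʃ, dʒ, tʃ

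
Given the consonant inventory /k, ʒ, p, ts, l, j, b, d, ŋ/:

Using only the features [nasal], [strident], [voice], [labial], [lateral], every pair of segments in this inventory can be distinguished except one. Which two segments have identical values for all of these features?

/d/ (voiced alveolar stop) and /j/ (palatal glide) are both [−nasal], [−strident], [+voice], [−labial], [−lateral], so none of the listed features separates them. (They do differ in [sonorant], [continuant] and [dorsal], which are not among the given features.) Every other pair in the inventory differs on at least one listed feature.

d, j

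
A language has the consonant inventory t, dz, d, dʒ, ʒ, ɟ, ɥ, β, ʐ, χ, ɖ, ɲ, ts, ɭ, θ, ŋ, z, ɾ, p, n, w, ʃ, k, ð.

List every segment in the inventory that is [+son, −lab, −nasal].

ɭ, ɾ

First, the [+sonorant] segments are /ɥ, ɲ, ɭ, ŋ, ɾ, n, w/.
Among these, [−labial] gives /ɲ, ɭ, ŋ, ɾ, n/.
Of those, [−nasal] leaves /ɭ, ɾ/.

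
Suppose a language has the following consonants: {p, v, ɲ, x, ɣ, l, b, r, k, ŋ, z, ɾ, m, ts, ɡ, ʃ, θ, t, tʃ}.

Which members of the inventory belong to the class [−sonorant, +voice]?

Checking each segment against [−sonorant], [+voice]: /v/ (voiced labiodental fricative), /ɣ/ (voiced velar fricative), /b/ (voiced bilabial stop), /z/ (voiced alveolar fricative), /ɡ/ (voiced velar stop) satisfy every feature; every other segment in the inventory fails at least one.

v, ɣ, b, z, ɡ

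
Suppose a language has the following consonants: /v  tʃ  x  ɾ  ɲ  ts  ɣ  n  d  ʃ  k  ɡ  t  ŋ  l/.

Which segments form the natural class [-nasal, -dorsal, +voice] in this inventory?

The [-nasal] segments are /v, tʃ, x, ɾ, ts, ɣ, d, ʃ, k, ɡ, t, l/.
Of those, [-dorsal] gives /v, tʃ, ɾ, ts, d, ʃ, t, l/.
Then [+voice] leaves /v, ɾ, d, l/.

v, ɾ, d, l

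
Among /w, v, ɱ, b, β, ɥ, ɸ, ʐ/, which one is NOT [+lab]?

ʐ

/b, ɥ, w, ɸ, β, ɱ, v/ are all [+labial]; /ʐ/ (voiced retroflex fricative) is [−labial].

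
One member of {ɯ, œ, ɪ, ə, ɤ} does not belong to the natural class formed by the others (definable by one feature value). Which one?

œ

[round] groups all but one: /ɤ, ə, ɯ, ɪ/ share [−round] while /œ/ (mid front rounded lax vowel) alone is [+round]. Removing any other segment would not leave a single-feature class that excludes it.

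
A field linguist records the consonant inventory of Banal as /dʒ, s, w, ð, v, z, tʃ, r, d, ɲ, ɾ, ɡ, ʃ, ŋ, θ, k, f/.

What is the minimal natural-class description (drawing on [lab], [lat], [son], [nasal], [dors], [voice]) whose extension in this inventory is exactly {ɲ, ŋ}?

Every target segment is [+nasal] and no other inventory member is, so one feature is enough.

[+nasal]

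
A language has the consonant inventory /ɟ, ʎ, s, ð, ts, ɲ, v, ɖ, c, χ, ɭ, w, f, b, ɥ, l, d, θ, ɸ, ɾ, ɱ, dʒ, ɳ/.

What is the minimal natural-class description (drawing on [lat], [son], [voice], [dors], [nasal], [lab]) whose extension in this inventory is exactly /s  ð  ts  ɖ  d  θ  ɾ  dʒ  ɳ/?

Every target segment is [-lateral], [-labial], [-dorsal]; each remaining inventory member fails at least one of these. Each conjunct is needed — [-labial, -dorsal] alone would also admit /ɭ, l/; [-lateral, -dorsal] alone would also admit /v, f, b, ɸ, …/; [-lateral, -labial] alone would also admit /ɟ, ɲ, c, χ/ — and no other combination of two listed features has exactly this extension, so three is the minimum.

[-lat, -lab, -dors]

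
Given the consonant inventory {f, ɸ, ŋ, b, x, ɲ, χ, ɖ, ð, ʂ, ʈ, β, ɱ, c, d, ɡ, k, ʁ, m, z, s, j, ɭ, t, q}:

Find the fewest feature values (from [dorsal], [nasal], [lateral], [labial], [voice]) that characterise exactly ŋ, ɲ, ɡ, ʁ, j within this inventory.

[+voice, +dorsal]

/ŋ, ɲ, ɡ, ʁ, j/ are all [+voice], [+dorsal], and no other segment in the inventory matches both values. Dropping any one of them over-generates: [+dorsal] alone would also admit /x, χ, c, k, …/; [+voice] alone would also admit /b, ɖ, ð, β, …/. No other single listed feature picks out exactly this set either, so fewer than two features will not do.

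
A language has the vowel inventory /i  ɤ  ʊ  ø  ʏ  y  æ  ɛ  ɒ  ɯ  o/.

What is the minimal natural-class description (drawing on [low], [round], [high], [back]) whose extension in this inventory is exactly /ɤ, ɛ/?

[-high, -low, -round]

Every target segment is [-high], [-low], [-round]; each remaining inventory member fails at least one of these. Each conjunct is needed — [-low, -round] alone would also admit /i, ɯ/; [-high, -round] alone would also admit /æ/; [-high, -low] alone would also admit /ø, o/ — and no other combination of two listed features has exactly this extension, so three is the minimum.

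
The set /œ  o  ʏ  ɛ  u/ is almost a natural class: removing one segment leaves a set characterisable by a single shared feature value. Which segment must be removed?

ɛ

/u, ʏ, o, œ/ are all [+round], but /ɛ/ (mid front unrounded lax vowel) is [−round]. No other single segment can be removed to leave a set sharing one feature value that the removed segment lacks, so /ɛ/ is the odd one out.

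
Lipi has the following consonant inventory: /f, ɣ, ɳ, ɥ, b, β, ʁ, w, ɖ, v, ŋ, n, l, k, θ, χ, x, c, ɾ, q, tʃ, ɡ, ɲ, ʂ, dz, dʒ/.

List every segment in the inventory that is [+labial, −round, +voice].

Checking each segment against [+labial], [−round], [+voice]: /b/ (voiced bilabial stop), /β/ (voiced bilabial fricative), /v/ (voiced labiodental fricative) satisfy every feature; every other segment in the inventory fails at least one.

b, β, v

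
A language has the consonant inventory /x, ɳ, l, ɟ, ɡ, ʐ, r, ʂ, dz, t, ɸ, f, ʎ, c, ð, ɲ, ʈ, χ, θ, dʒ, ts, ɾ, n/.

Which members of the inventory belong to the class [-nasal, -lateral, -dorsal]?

ʐ, r, ʂ, dz, t, ɸ, f, ð, ʈ, θ, dʒ, ts, ɾ

First, the [-nasal] segments are /x, l, ɟ, ɡ, ʐ, r, ʂ, dz, t, ɸ, f, ʎ, c, ð, ʈ, χ, θ, dʒ, ts, ɾ/.
Among these, [-lateral] gives /x, ɟ, ɡ, ʐ, r, ʂ, dz, t, ɸ, f, c, ð, ʈ, χ, θ, dʒ, ts, ɾ/.
Within that set, [-dorsal] leaves /ʐ, r, ʂ, dz, t, ɸ, f, ð, ʈ, θ, dʒ, ts, ɾ/.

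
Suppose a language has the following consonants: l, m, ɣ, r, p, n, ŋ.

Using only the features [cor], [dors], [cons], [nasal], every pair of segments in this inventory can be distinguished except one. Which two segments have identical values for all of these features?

/l/ (alveolar lateral approximant) and /r/ (alveolar trill) are both [+coronal], [−dorsal], [+consonantal], [−nasal], so none of the listed features separates them. (They do differ in [lateral], which is not among the given features.) Every other pair in the inventory differs on at least one listed feature.

l, r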